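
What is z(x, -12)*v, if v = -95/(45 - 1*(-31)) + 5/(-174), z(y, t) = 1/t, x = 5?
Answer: 445/4176 ≈ 0.10656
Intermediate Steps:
v = -445/348 (v = -95/(45 + 31) + 5*(-1/174) = -95/76 - 5/174 = -95*1/76 - 5/174 = -5/4 - 5/174 = -445/348 ≈ -1.2787)
z(x, -12)*v = -445/348/(-12) = -1/12*(-445/348) = 445/4176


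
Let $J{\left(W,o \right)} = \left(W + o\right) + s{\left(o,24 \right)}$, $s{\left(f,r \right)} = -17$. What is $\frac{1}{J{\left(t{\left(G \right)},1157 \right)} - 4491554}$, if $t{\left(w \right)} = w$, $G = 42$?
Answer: $- \frac{1}{4490372} \approx -2.227 \cdot 10^{-7}$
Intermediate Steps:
$J{\left(W,o \right)} = -17 + W + o$ ($J{\left(W,o \right)} = \left(W + o\right) - 17 = -17 + W + o$)
$\frac{1}{J{\left(t{\left(G \right)},1157 \right)} - 4491554} = \frac{1}{\left(-17 + 42 + 1157\right) - 4491554} = \frac{1}{1182 - 4491554} = \frac{1}{-4490372} = - \frac{1}{4490372}$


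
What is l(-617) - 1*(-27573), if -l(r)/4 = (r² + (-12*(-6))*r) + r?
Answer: -1315019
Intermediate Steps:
l(r) = -292*r - 4*r² (l(r) = -4*((r² + (-12*(-6))*r) + r) = -4*((r² + 72*r) + r) = -4*(r² + 73*r) = -292*r - 4*r²)
l(-617) - 1*(-27573) = -4*(-617)*(73 - 617) - 1*(-27573) = -4*(-617)*(-544) + 27573 = -1342592 + 27573 = -1315019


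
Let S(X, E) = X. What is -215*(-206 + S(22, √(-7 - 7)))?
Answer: 39560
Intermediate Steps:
-215*(-206 + S(22, √(-7 - 7))) = -215*(-206 + 22) = -215*(-184) = 39560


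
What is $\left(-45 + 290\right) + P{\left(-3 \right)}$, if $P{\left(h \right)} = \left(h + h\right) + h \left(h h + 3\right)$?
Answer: $203$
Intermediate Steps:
$P{\left(h \right)} = 2 h + h \left(3 + h^{2}\right)$ ($P{\left(h \right)} = 2 h + h \left(h^{2} + 3\right) = 2 h + h \left(3 + h^{2}\right)$)
$\left(-45 + 290\right) + P{\left(-3 \right)} = \left(-45 + 290\right) - 3 \left(5 + \left(-3\right)^{2}\right) = 245 - 3 \left(5 + 9\right) = 245 - 42 = 203$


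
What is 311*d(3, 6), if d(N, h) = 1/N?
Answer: 311/3 ≈ 103.67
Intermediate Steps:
311*d(3, 6) = 311/3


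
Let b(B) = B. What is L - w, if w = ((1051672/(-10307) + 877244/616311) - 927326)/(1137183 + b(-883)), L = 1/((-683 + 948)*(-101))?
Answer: 15767364776024772919/19319347291406565150 ≈ 0.81614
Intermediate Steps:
L = -1/26765 (L = 1/(265*(-101)) = 1/(-26765) = -1/26765 ≈ -3.7362e-5)
w = -2945654135972293/3609069174557550 (w = ((1051672/(-10307) + 877244/616311) - 927326)/(1137183 - 883) = ((1051672*(-1/10307) + 877244*(1/616311)) - 927326)/1136300 = ((-1051672/10307 + 877244/616311) - 927326)*(1/1136300) = (-639115268084/6352317477 - 927326)*(1/1136300) = -5891308271944586/6352317477*1/1136300 = -2945654135972293/3609069174557550 ≈ -0.81618)
L - w = -1/26765 - 1*(-2945654135972293/3609069174557550) = -1/26765 + 2945654135972293/3609069174557550 = 15767364776024772919/19319347291406565150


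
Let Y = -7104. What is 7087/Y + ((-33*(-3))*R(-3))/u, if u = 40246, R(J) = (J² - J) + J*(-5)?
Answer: -133117205/142953792 ≈ -0.93119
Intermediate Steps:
R(J) = J² - 6*J (R(J) = (J² - J) - 5*J = J² - 6*J)
7087/Y + ((-33*(-3))*R(-3))/u = 7087/(-7104) + ((-33*(-3))*(-3*(-6 - 3)))/40246 = 7087*(-1/7104) + (99*(-3*(-9)))*(1/40246) = -7087/7104 + (99*27)*(1/40246) = -7087/7104 + 2673*(1/40246) = -7087/7104 + 2673/40246 = -133117205/142953792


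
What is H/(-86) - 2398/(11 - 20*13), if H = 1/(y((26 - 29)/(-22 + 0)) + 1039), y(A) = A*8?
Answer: 2359451809/244997574 ≈ 9.6305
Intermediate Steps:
y(A) = 8*A
H = 11/11441 (H = 1/(8*((26 - 29)/(-22 + 0)) + 1039) = 1/(8*(-3/(-22)) + 1039) = 1/(8*(-3*(-1/22)) + 1039) = 1/(8*(3/22) + 1039) = 1/(12/11 + 1039) = 1/(11441/11) = 11/11441 ≈ 0.00096145)
H/(-86) - 2398/(11 - 20*13) = (11/11441)/(-86) - 2398/(11 - 20*13) = (11/11441)*(-1/86) - 2398/(11 - 260) = -11/983926 - 2398/(-249) = -11/983926 - 2398*(-1/249) = -11/983926 + 2398/249 = 2359451809/244997574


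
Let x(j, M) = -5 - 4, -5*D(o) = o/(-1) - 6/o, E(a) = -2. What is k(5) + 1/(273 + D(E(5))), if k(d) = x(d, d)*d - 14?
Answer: -16047/272 ≈ -58.996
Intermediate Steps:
D(o) = o/5 + 6/(5*o) (D(o) = -(o/(-1) - 6/o)/5 = -(o*(-1) - 6/o)/5 = -(-o - 6/o)/5 = o/5 + 6/(5*o))
x(j, M) = -9
k(d) = -14 - 9*d (k(d) = -9*d - 14 = -14 - 9*d)
k(5) + 1/(273 + D(E(5))) = (-14 - 9*5) + 1/(273 + (1/5)*(6 + (-2)**2)/(-2)) = (-14 - 45) + 1/(273 + (1/5)*(-1/2)*(6 + 4)) = -59 + 1/(273 + (1/5)*(-1/2)*10) = -59 + 1/(273 - 1) = -59 + 1/272 = -16047/272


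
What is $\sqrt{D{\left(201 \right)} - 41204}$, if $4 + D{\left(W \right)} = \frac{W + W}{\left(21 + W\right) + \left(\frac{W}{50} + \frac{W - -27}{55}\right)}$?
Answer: $\frac{2 i \sqrt{18342827826593}}{42197} \approx 202.99 i$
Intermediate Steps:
$D{\left(W \right)} = -4 + \frac{2 W}{\frac{1182}{55} + \frac{571 W}{550}}$ ($D{\left(W \right)} = -4 + \frac{W + W}{\left(21 + W\right) + \left(\frac{W}{50} + \frac{W - -27}{55}\right)} = -4 + \frac{2 W}{\left(21 + W\right) + \left(W \frac{1}{50} + \left(W + 27\right) \frac{1}{55}\right)} = -4 + \frac{2 W}{\left(21 + W\right) + \left(\frac{W}{50} + \left(27 + W\right) \frac{1}{55}\right)} = -4 + \frac{2 W}{\left(21 + W\right) + \left(\frac{W}{50} + \left(\frac{27}{55} + \frac{W}{55}\right)\right)} = -4 + \frac{2 W}{\left(21 + W\right) + \left(\frac{27}{55} + \frac{21 W}{550}\right)} = -4 + \frac{2 W}{\frac{1182}{55} + \frac{571 W}{550}}$)
$\sqrt{D{\left(201 \right)} - 41204} = \sqrt{\frac{16 \left(-2955 - 14874\right)}{11820 + 571 \cdot 201} - 41204} = \sqrt{\frac{16 \left(-2955 - 14874\right)}{11820 + 114771} - 41204} = \sqrt{16 \cdot \frac{1}{126591} \left(-17829\right) - 41204} = \sqrt{- \frac{95088}{42197} - 41204} = \sqrt{- \frac{1738780276}{42197}} = \frac{2 i \sqrt{18342827826593}}{42197}$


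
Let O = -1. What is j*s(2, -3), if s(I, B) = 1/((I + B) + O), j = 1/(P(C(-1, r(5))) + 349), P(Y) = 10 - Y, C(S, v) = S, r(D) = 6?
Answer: -1/720 ≈ -0.0013889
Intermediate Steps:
j = 1/360 (j = 1/((10 - 1*(-1)) + 349) = 1/((10 + 1) + 349) = 1/(11 + 349) = 1/360 ≈ 0.0027778)
s(I, B) = 1/(-1 + B + I) (s(I, B) = 1/((I + B) - 1) = 1/((B + I) - 1) = 1/(-1 + B + I))
j*s(2, -3) = 1/(360*(-1 - 3 + 2)) = (1/360)/(-2) = (1/360)*(-½) = -1/720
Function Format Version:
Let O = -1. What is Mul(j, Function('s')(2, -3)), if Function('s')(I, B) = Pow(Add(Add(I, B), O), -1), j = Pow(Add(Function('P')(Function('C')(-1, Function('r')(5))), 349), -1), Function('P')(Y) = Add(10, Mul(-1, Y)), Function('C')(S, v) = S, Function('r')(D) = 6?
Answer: Rational(-1, 720) ≈ -0.0013889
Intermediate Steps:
j = Rational(1, 360) (j = Pow(Add(Add(10, Mul(-1, -1)), 349), -1) = Pow(Add(Add(10, 1), 349), -1) = Pow(Add(11, 349), -1) = Pow(360, -1) = Rational(1, 360) ≈ 0.0027778)
Function('s')(I, B) = Pow(Add(-1, B, I), -1) (Function('s')(I, B) = Pow(Add(Add(I, B), -1), -1) = Pow(Add(Add(B, I), -1), -1) = Pow(Add(-1, B, I), -1))
Mul(j, Function('s')(2, -3)) = Mul(Rational(1, 360), Pow(Add(-1, -3, 2), -1)) = Mul(Rational(1, 360), Pow(-2, -1)) = Mul(Rational(1, 360), Rational(-1, 2)) = Rational(-1, 720)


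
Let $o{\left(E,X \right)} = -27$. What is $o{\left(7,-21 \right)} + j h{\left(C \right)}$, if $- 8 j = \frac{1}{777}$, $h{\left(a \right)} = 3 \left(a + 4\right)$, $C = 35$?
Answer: $- \frac{55983}{2072} \approx -27.019$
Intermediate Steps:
$h{\left(a \right)} = 12 + 3 a$ ($h{\left(a \right)} = 3 \left(4 + a\right) = 12 + 3 a$)
$j = - \frac{1}{6216}$ ($j = - \frac{1}{8 \cdot 777} = \left(- \frac{1}{8}\right) \frac{1}{777} = - \frac{1}{6216} \approx -0.00016088$)
$o{\left(7,-21 \right)} + j h{\left(C \right)} = -27 - \frac{12 + 3 \cdot 35}{6216} = -27 - \frac{12 + 105}{6216} = -27 - \frac{39}{2072} = - \frac{55983}{2072}$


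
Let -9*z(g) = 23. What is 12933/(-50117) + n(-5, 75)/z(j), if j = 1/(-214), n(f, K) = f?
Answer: 85122/50117 ≈ 1.6985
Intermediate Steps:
j = -1/214 ≈ -0.0046729
z(g) = -23/9 (z(g) = -⅑*23 = -23/9)
12933/(-50117) + n(-5, 75)/z(j) = 12933/(-50117) - 5/(-23/9) = 12933*(-1/50117) - 5*(-9/23) = -12933/50117 + 45/23 = 85122/50117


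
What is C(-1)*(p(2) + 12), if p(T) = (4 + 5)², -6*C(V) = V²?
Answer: -31/2 ≈ -15.500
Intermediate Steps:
C(V) = -V²/6
p(T) = 81 (p(T) = 9² = 81)
C(-1)*(p(2) + 12) = (-⅙*(-1)²)*(81 + 12) = -⅙*1*93 = -⅙*93 = -31/2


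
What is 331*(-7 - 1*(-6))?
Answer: -331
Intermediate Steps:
331*(-7 - 1*(-6)) = 331*(-7 + 6) = 331*(-1) = -331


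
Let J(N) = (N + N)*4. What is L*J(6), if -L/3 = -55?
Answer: 7920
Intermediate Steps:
J(N) = 8*N (J(N) = (2*N)*4 = 8*N)
L = 165 (L = -3*(-55) = 165)
L*J(6) = 165*(8*6) = 165*48 = 7920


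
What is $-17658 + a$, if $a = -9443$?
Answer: $-27101$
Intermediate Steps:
$-17658 + a = -17658 - 9443 = -27101$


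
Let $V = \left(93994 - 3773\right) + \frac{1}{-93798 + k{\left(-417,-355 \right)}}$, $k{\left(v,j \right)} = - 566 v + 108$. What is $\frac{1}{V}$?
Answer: $\frac{142332}{12841335373} \approx 1.1084 \cdot 10^{-5}$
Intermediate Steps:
$k{\left(v,j \right)} = 108 - 566 v$
$V = \frac{12841335373}{142332}$ ($V = \left(93994 - 3773\right) + \frac{1}{-93798 + \left(108 - -236022\right)} = \left(93994 - 3773\right) + \frac{1}{-93798 + \left(108 + 236022\right)} = 90221 + \frac{1}{-93798 + 236130} = 90221 + \frac{1}{142332} = \frac{12841335373}{142332} \approx 90221.0$)
$\frac{1}{V} = \frac{1}{\frac{12841335373}{142332}} = \frac{142332}{12841335373}$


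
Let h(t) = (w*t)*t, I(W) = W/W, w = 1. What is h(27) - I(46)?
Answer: 728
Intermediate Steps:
I(W) = 1
h(t) = t**2 (h(t) = (1*t)*t = t*t = t**2)
h(27) - I(46) = 27**2 - 1*1 = 729 - 1 = 728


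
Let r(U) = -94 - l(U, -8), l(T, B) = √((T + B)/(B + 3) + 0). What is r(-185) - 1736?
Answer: -1830 - √965/5 ≈ -1836.2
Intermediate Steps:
l(T, B) = √((B + T)/(3 + B)) (l(T, B) = √((B + T)/(3 + B) + 0) = √((B + T)/(3 + B)))
r(U) = -94 - √(8/5 - U/5) (r(U) = -94 - √((-8 + U)/(3 - 8)) = -94 - √((-8 + U)/(-5)) = -94 - √(-(-8 + U)/5) = -94 - √(8/5 - U/5))
r(-185) - 1736 = (-94 - √(40 - 5*(-185))/5) - 1736 = (-94 - √(40 + 925)/5) - 1736 = (-94 - √965/5) - 1736 = -1830 - √965/5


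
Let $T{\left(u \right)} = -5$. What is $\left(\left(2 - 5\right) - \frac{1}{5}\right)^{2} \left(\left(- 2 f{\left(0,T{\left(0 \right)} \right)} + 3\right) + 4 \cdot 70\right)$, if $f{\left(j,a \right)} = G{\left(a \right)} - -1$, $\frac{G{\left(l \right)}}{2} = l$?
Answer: $\frac{77056}{25} \approx 3082.2$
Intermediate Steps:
$G{\left(l \right)} = 2 l$
$f{\left(j,a \right)} = 1 + 2 a$ ($f{\left(j,a \right)} = 2 a - -1 = 2 a + 1 = 1 + 2 a$)
$\left(\left(2 - 5\right) - \frac{1}{5}\right)^{2} \left(\left(- 2 f{\left(0,T{\left(0 \right)} \right)} + 3\right) + 4 \cdot 70\right) = \left(\left(2 - 5\right) - \frac{1}{5}\right)^{2} \left(\left(- 2 \left(1 + 2 \left(-5\right)\right) + 3\right) + 4 \cdot 70\right) = \left(-3 - \frac{1}{5}\right)^{2} \left(\left(- 2 \left(1 - 10\right) + 3\right) + 280\right) = \left(-3 - \frac{1}{5}\right)^{2} \left(\left(\left(-2\right) \left(-9\right) + 3\right) + 280\right) = \left(- \frac{16}{5}\right)^{2} \left(\left(18 + 3\right) + 280\right) = \frac{256 \left(21 + 280\right)}{25} = \frac{256}{25} \cdot 301 = \frac{77056}{25}$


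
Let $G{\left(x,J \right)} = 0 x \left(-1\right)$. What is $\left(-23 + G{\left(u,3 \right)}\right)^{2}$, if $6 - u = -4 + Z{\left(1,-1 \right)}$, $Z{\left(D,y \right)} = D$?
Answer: $529$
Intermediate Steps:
$u = 9$ ($u = 6 - \left(-4 + 1\right) = 6 - -3 = 6 + 3 = 9$)
$G{\left(x,J \right)} = 0$ ($G{\left(x,J \right)} = 0 \left(-1\right) = 0$)
$\left(-23 + G{\left(u,3 \right)}\right)^{2} = \left(-23 + 0\right)^{2} = \left(-23\right)^{2} = 529$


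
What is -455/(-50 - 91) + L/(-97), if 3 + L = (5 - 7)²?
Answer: 43994/13677 ≈ 3.2166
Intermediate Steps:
L = 1 (L = -3 + (5 - 7)² = -3 + (-2)² = -3 + 4 = 1)
-455/(-50 - 91) + L/(-97) = -455/(-50 - 91) + 1/(-97) = -455/(-141) + 1*(-1/97) = -455*(-1/141) - 1/97 = 455/141 - 1/97 = 43994/13677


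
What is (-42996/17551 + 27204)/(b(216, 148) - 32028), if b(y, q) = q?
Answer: -59676801/69940735 ≈ -0.85325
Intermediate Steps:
(-42996/17551 + 27204)/(b(216, 148) - 32028) = (-42996/17551 + 27204)/(148 - 32028) = (-42996*1/17551 + 27204)/(-31880) = (-42996/17551 + 27204)*(-1/31880) = (477414408/17551)*(-1/31880) = -59676801/69940735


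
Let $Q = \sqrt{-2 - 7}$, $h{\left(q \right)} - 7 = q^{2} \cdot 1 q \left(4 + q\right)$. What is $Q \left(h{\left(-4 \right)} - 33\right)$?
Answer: $- 78 i \approx - 78.0 i$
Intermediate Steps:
$h{\left(q \right)} = 7 + q^{3} \left(4 + q\right)$ ($h{\left(q \right)} = 7 + q^{2} \cdot 1 q \left(4 + q\right) = 7 + q^{2} q \left(4 + q\right) = 7 + q^{3} \left(4 + q\right)$)
$Q = 3 i$ ($Q = \sqrt{-9} = 3 i \approx 3.0 i$)
$Q \left(h{\left(-4 \right)} - 33\right) = 3 i \left(\left(7 + \left(-4\right)^{4} + 4 \left(-4\right)^{3}\right) - 33\right) = 3 i \left(\left(7 + 256 + 4 \left(-64\right)\right) - 33\right) = 3 i \left(\left(7 + 256 - 256\right) - 33\right) = 3 i \left(7 - 33\right) = 3 i \left(-26\right) = - 78 i$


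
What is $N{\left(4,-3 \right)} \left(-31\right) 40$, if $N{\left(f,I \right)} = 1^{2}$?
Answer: $-1240$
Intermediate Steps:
$N{\left(f,I \right)} = 1$
$N{\left(4,-3 \right)} \left(-31\right) 40 = 1 \left(-31\right) 40 = \left(-31\right) 40 = -1240$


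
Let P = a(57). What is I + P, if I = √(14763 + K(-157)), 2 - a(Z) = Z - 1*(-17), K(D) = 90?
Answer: -72 + √14853 ≈ 49.873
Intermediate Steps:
a(Z) = -15 - Z (a(Z) = 2 - (Z - 1*(-17)) = 2 - (Z + 17) = 2 - (17 + Z) = 2 + (-17 - Z) = -15 - Z)
I = √14853 (I = √(14763 + 90) = √14853 ≈ 121.87)
P = -72 (P = -15 - 1*57 = -15 - 57 = -72)
I + P = √14853 - 72 = -72 + √14853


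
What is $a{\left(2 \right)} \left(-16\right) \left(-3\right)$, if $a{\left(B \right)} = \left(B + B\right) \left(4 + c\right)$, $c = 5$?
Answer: $1728$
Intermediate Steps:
$a{\left(B \right)} = 18 B$ ($a{\left(B \right)} = \left(B + B\right) \left(4 + 5\right) = 2 B 9 = 18 B$)
$a{\left(2 \right)} \left(-16\right) \left(-3\right) = 18 \cdot 2 \left(-16\right) \left(-3\right) = 36 \left(-16\right) \left(-3\right) = \left(-576\right) \left(-3\right) = 1728$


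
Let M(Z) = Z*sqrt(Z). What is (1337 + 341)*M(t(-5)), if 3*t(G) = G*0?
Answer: 0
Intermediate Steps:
t(G) = 0 (t(G) = (G*0)/3 = (1/3)*0 = 0)
M(Z) = Z**(3/2)
(1337 + 341)*M(t(-5)) = (1337 + 341)*0**(3/2) = 1678*0 = 0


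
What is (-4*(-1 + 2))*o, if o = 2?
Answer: -8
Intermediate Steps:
(-4*(-1 + 2))*o = -4*(-1 + 2)*2 = -4*1*2 = -4*2 = -8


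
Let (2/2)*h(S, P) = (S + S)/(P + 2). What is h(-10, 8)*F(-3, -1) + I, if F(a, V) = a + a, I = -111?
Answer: -99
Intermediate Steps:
h(S, P) = 2*S/(2 + P) (h(S, P) = (S + S)/(P + 2) = (2*S)/(2 + P) = 2*S/(2 + P))
F(a, V) = 2*a
h(-10, 8)*F(-3, -1) + I = (2*(-10)/(2 + 8))*(2*(-3)) - 111 = (2*(-10)/10)*(-6) - 111 = (2*(-10)*(⅒))*(-6) - 111 = -2*(-6) - 111 = 12 - 111 = -99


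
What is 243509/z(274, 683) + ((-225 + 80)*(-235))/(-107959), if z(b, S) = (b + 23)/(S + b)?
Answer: 16220858492/20673 ≈ 7.8464e+5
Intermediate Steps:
z(b, S) = (23 + b)/(S + b)
243509/z(274, 683) + ((-225 + 80)*(-235))/(-107959) = 243509/(((23 + 274)/(683 + 274))) + ((-225 + 80)*(-235))/(-107959) = 243509/((297/957)) - 145*(-235)*(-1/107959) = 243509/(((1/957)*297)) + 34075*(-1/107959) = 243509/(9/29) - 725/2297 = 243509*(29/9) - 725/2297 = 7061761/9 - 725/2297 = 16220858492/20673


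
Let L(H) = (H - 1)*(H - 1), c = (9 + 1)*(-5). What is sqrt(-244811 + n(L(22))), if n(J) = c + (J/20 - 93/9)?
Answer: I*sqrt(220364355)/30 ≈ 494.82*I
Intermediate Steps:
c = -50 (c = 10*(-5) = -50)
L(H) = (-1 + H)**2 (L(H) = (-1 + H)*(-1 + H) = (-1 + H)**2)
n(J) = -181/3 + J/20 (n(J) = -50 + (J/20 - 93/9) = -50 + (J*(1/20) - 93*1/9) = -50 + (J/20 - 31/3) = -50 + (-31/3 + J/20) = -181/3 + J/20)
sqrt(-244811 + n(L(22))) = sqrt(-244811 + (-181/3 + (-1 + 22)**2/20)) = sqrt(-244811 + (-181/3 + (1/20)*21**2)) = sqrt(-244811 + (-181/3 + (1/20)*441)) = sqrt(-244811 + (-181/3 + 441/20)) = sqrt(-244811 - 2297/60) = sqrt(-14690957/60) = I*sqrt(220364355)/30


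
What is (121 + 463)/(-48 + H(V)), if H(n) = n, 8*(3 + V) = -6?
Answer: -2336/207 ≈ -11.285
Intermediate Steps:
V = -15/4 (V = -3 + (1/8)*(-6) = -3 - 3/4 = -15/4 ≈ -3.7500)
(121 + 463)/(-48 + H(V)) = (121 + 463)/(-48 - 15/4) = 584/(-207/4) = 584*(-4/207) = -2336/207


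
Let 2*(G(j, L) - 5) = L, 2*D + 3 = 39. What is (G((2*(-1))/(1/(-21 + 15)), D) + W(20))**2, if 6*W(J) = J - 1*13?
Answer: 8281/36 ≈ 230.03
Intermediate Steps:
W(J) = -13/6 + J/6 (W(J) = (J - 1*13)/6 = (J - 13)/6 = (-13 + J)/6 = -13/6 + J/6)
D = 18 (D = -3/2 + (1/2)*39 = -3/2 + 39/2 = 18)
G(j, L) = 5 + L/2
(G((2*(-1))/(1/(-21 + 15)), D) + W(20))**2 = ((5 + (1/2)*18) + (-13/6 + (1/6)*20))**2 = ((5 + 9) + (-13/6 + 10/3))**2 = (14 + 7/6)**2 = (91/6)**2 = 8281/36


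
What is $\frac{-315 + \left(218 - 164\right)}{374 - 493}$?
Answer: $\frac{261}{119} \approx 2.1933$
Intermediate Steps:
$\frac{-315 + \left(218 - 164\right)}{374 - 493} = \frac{-315 + 54}{-119} = \left(-261\right) \left(- \frac{1}{119}\right) = \frac{261}{119}$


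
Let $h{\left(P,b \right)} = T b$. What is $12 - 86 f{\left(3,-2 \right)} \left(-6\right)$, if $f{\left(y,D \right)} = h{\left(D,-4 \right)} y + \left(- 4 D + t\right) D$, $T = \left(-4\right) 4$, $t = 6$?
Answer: $84636$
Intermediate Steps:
$T = -16$
$h{\left(P,b \right)} = - 16 b$
$f{\left(y,D \right)} = 64 y + D \left(6 - 4 D\right)$ ($f{\left(y,D \right)} = \left(-16\right) \left(-4\right) y + \left(- 4 D + 6\right) D = 64 y + \left(6 - 4 D\right) D = 64 y + D \left(6 - 4 D\right)$)
$12 - 86 f{\left(3,-2 \right)} \left(-6\right) = 12 - 86 \left(- 4 \left(-2\right)^{2} + 6 \left(-2\right) + 64 \cdot 3\right) \left(-6\right) = 12 - 86 \left(\left(-4\right) 4 - 12 + 192\right) \left(-6\right) = 12 - 86 \left(-16 - 12 + 192\right) \left(-6\right) = 12 - 86 \cdot 164 \left(-6\right) = 12 - -84624 = 12 + 84624 = 84636$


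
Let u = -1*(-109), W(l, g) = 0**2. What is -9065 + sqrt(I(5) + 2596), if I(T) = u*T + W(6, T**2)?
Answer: -9065 + 3*sqrt(349) ≈ -9009.0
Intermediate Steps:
W(l, g) = 0
u = 109
I(T) = 109*T (I(T) = 109*T + 0 = 109*T)
-9065 + sqrt(I(5) + 2596) = -9065 + sqrt(109*5 + 2596) = -9065 + sqrt(545 + 2596) = -9065 + sqrt(3141) = -9065 + 3*sqrt(349)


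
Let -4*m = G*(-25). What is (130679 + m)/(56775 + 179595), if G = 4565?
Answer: 636841/945480 ≈ 0.67356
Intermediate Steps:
m = 114125/4 (m = -4565*(-25)/4 = -1/4*(-114125) = 114125/4 ≈ 28531.)
(130679 + m)/(56775 + 179595) = (130679 + 114125/4)/(56775 + 179595) = (636841/4)/236370 = (636841/4)*(1/236370) = 636841/945480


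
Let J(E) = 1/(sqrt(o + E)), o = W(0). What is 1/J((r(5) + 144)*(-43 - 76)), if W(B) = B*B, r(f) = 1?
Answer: I*sqrt(17255) ≈ 131.36*I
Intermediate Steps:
W(B) = B**2
o = 0 (o = 0**2 = 0)
J(E) = 1/sqrt(E) (J(E) = 1/(sqrt(0 + E)) = 1/(sqrt(E)) = 1/sqrt(E))
1/J((r(5) + 144)*(-43 - 76)) = 1/(1/sqrt((1 + 144)*(-43 - 76))) = 1/(1/sqrt(145*(-119))) = 1/(1/sqrt(-17255)) = 1/(-I*sqrt(17255)/17255) = I*sqrt(17255)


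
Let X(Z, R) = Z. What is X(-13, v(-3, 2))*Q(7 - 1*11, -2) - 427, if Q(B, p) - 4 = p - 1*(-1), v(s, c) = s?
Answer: -466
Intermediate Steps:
Q(B, p) = 5 + p (Q(B, p) = 4 + (p - 1*(-1)) = 4 + (p + 1) = 4 + (1 + p) = 5 + p)
X(-13, v(-3, 2))*Q(7 - 1*11, -2) - 427 = -13*(5 - 2) - 427 = -13*3 - 427 = -39 - 427 = -466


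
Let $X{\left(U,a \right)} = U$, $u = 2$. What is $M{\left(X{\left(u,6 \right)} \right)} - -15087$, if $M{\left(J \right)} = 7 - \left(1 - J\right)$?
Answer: $15095$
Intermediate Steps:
$M{\left(J \right)} = 6 + J$ ($M{\left(J \right)} = 7 + \left(-1 + J\right) = 6 + J$)
$M{\left(X{\left(u,6 \right)} \right)} - -15087 = \left(6 + 2\right) - -15087 = 8 + 15087 = 15095$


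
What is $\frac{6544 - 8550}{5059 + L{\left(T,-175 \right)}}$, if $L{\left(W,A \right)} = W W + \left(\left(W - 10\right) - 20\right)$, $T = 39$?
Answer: $- \frac{2006}{6589} \approx -0.30445$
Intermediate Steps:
$L{\left(W,A \right)} = -30 + W + W^{2}$ ($L{\left(W,A \right)} = W^{2} + \left(\left(-10 + W\right) - 20\right) = W^{2} + \left(-30 + W\right) = -30 + W + W^{2}$)
$\frac{6544 - 8550}{5059 + L{\left(T,-175 \right)}} = \frac{6544 - 8550}{5059 + \left(-30 + 39 + 39^{2}\right)} = - \frac{2006}{5059 + \left(-30 + 39 + 1521\right)} = - \frac{2006}{5059 + 1530} = - \frac{2006}{6589}$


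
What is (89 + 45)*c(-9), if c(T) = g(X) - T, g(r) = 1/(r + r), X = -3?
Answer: 3551/3 ≈ 1183.7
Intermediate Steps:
g(r) = 1/(2*r)
c(T) = -1/6 - T (c(T) = (1/2)/(-3) - T = (1/2)*(-1/3) - T = -1/6 - T)
(89 + 45)*c(-9) = (89 + 45)*(-1/6 - 1*(-9)) = 134*(-1/6 + 9) = 134*(53/6) = 3551/3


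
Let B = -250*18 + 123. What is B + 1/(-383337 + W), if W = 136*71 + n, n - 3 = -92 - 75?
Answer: -1636319566/373845 ≈ -4377.0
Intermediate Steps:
n = -164 (n = 3 + (-92 - 75) = 3 - 167 = -164)
W = 9492 (W = 136*71 - 164 = 9656 - 164 = 9492)
B = -4377 (B = -4500 + 123 = -4377)
B + 1/(-383337 + W) = -4377 + 1/(-383337 + 9492) = -4377 + 1/(-373845) = -4377 - 1/373845 = -1636319566/373845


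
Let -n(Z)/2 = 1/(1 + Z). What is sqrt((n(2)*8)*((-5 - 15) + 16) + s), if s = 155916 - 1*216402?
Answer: I*sqrt(544182)/3 ≈ 245.9*I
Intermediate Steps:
n(Z) = -2/(1 + Z)
s = -60486 (s = 155916 - 216402 = -60486)
sqrt((n(2)*8)*((-5 - 15) + 16) + s) = sqrt((-2/(1 + 2)*8)*((-5 - 15) + 16) - 60486) = sqrt((-2/3*8)*(-20 + 16) - 60486) = sqrt((-2*1/3*8)*(-4) - 60486) = sqrt(-2/3*8*(-4) - 60486) = sqrt(-16/3*(-4) - 60486) = sqrt(64/3 - 60486) = sqrt(-181394/3) = I*sqrt(544182)/3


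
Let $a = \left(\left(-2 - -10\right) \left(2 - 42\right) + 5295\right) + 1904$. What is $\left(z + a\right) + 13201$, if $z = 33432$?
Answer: $53512$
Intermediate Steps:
$a = 6879$ ($a = \left(\left(-2 + 10\right) \left(-40\right) + 5295\right) + 1904 = \left(8 \left(-40\right) + 5295\right) + 1904 = \left(-320 + 5295\right) + 1904 = 4975 + 1904 = 6879$)
$\left(z + a\right) + 13201 = \left(33432 + 6879\right) + 13201 = 40311 + 13201 = 53512$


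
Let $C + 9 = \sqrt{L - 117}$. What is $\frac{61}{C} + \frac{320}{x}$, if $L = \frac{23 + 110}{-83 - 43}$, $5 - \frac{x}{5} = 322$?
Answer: $- \frac{3361906}{1135811} - \frac{915 i \sqrt{170}}{3583} \approx -2.9599 - 3.3297 i$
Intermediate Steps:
$x = -1585$ ($x = 25 - 1610 = -1585$)
$L = - \frac{19}{18}$ ($L = \frac{133}{-126} = 133 \left(- \frac{1}{126}\right) = - \frac{19}{18} \approx -1.0556$)
$C = -9 + \frac{5 i \sqrt{170}}{6}$ ($C = -9 + \sqrt{- \frac{19}{18} - 117} = -9 + \sqrt{- \frac{2125}{18}} = -9 + \frac{5 i \sqrt{170}}{6} \approx -9.0 + 10.865 i$)
$\frac{61}{C} + \frac{320}{x} = \frac{61}{-9 + \frac{5 i \sqrt{170}}{6}} + \frac{320}{-1585} = \frac{61}{-9 + \frac{5 i \sqrt{170}}{6}} + 320 \left(- \frac{1}{1585}\right) = \frac{61}{-9 + \frac{5 i \sqrt{170}}{6}} - \frac{64}{317} = - \frac{64}{317} + \frac{61}{-9 + \frac{5 i \sqrt{170}}{6}}$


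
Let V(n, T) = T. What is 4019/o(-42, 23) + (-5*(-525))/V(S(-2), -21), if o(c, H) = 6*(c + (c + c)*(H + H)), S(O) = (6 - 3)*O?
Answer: -2933519/23436 ≈ -125.17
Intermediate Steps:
S(O) = 3*O
o(c, H) = 6*c + 24*H*c (o(c, H) = 6*(c + (2*c)*(2*H)) = 6*(c + 4*H*c) = 6*c + 24*H*c)
4019/o(-42, 23) + (-5*(-525))/V(S(-2), -21) = 4019/((6*(-42)*(1 + 4*23))) - 5*(-525)/(-21) = 4019/((6*(-42)*(1 + 92))) + 2625*(-1/21) = 4019/((6*(-42)*93)) - 125 = 4019/(-23436) - 125 = 4019*(-1/23436) - 125 = -4019/23436 - 125 = -2933519/23436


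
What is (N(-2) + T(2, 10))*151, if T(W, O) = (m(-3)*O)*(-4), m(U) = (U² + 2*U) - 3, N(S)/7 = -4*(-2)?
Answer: 8456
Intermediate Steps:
N(S) = 56 (N(S) = 7*(-4*(-2)) = 7*8 = 56)
m(U) = -3 + U² + 2*U
T(W, O) = 0 (T(W, O) = ((-3 + (-3)² + 2*(-3))*O)*(-4) = ((-3 + 9 - 6)*O)*(-4) = (0*O)*(-4) = 0*(-4) = 0)
(N(-2) + T(2, 10))*151 = (56 + 0)*151 = 56*151 = 8456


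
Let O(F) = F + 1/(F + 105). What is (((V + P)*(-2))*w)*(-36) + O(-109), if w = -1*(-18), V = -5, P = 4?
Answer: -5621/4 ≈ -1405.3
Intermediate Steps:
w = 18
O(F) = F + 1/(105 + F)
(((V + P)*(-2))*w)*(-36) + O(-109) = (((-5 + 4)*(-2))*18)*(-36) + (1 + (-109)² + 105*(-109))/(105 - 109) = (-1*(-2)*18)*(-36) + (1 + 11881 - 11445)/(-4) = (2*18)*(-36) - ¼*437 = 36*(-36) - 437/4 = -1296 - 437/4 = -5621/4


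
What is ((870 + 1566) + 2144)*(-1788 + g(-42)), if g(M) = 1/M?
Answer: -171972130/21 ≈ -8.1892e+6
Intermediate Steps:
((870 + 1566) + 2144)*(-1788 + g(-42)) = ((870 + 1566) + 2144)*(-1788 + 1/(-42)) = (2436 + 2144)*(-1788 - 1/42) = 4580*(-75097/42) = -171972130/21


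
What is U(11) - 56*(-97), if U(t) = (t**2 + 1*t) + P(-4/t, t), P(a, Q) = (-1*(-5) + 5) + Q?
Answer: 5585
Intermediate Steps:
P(a, Q) = 10 + Q (P(a, Q) = (5 + 5) + Q = 10 + Q)
U(t) = 10 + t**2 + 2*t (U(t) = (t**2 + 1*t) + (10 + t) = (t**2 + t) + (10 + t) = (t + t**2) + (10 + t) = 10 + t**2 + 2*t)
U(11) - 56*(-97) = (10 + 11**2 + 2*11) - 56*(-97) = (10 + 121 + 22) + 5432 = 153 + 5432 = 5585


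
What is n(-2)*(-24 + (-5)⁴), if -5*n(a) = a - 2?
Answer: 2404/5 ≈ 480.80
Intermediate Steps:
n(a) = ⅖ - a/5 (n(a) = -(a - 2)/5 = -(-2 + a)/5 = ⅖ - a/5)
n(-2)*(-24 + (-5)⁴) = (⅖ - ⅕*(-2))*(-24 + (-5)⁴) = (⅖ + ⅖)*(-24 + 625) = (⅘)*601 = 2404/5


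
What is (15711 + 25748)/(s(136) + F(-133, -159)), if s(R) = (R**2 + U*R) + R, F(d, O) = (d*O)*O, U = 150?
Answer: -41459/3323341 ≈ -0.012475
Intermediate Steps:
F(d, O) = d*O**2 (F(d, O) = (O*d)*O = d*O**2)
s(R) = R**2 + 151*R (s(R) = (R**2 + 150*R) + R = R**2 + 151*R)
(15711 + 25748)/(s(136) + F(-133, -159)) = (15711 + 25748)/(136*(151 + 136) - 133*(-159)**2) = 41459/(136*287 - 133*25281) = 41459/(39032 - 3362373) = 41459/(-3323341) = 41459*(-1/3323341) = -41459/3323341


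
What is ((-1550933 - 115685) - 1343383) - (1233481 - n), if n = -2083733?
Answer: -6327215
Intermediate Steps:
((-1550933 - 115685) - 1343383) - (1233481 - n) = ((-1550933 - 115685) - 1343383) - (1233481 - 1*(-2083733)) = (-1666618 - 1343383) - (1233481 + 2083733) = -3010001 - 1*3317214 = -3010001 - 3317214 = -6327215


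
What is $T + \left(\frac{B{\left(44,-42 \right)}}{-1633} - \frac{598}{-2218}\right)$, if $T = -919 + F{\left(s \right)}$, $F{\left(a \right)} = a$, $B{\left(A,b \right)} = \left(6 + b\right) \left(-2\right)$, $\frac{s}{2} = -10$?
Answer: $- \frac{1700117764}{1810997} \approx -938.77$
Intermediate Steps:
$s = -20$ ($s = 2 \left(-10\right) = -20$)
$B{\left(A,b \right)} = -12 - 2 b$
$T = -939$ ($T = -919 - 20 = -939$)
$T + \left(\frac{B{\left(44,-42 \right)}}{-1633} - \frac{598}{-2218}\right) = -939 + \left(\frac{-12 - -84}{-1633} - \frac{598}{-2218}\right) = -939 + \left(\left(-12 + 84\right) \left(- \frac{1}{1633}\right) - - \frac{299}{1109}\right) = -939 + \left(72 \left(- \frac{1}{1633}\right) + \frac{299}{1109}\right) = -939 + \left(- \frac{72}{1633} + \frac{299}{1109}\right) = -939 + \frac{408419}{1810997} = - \frac{1700117764}{1810997}$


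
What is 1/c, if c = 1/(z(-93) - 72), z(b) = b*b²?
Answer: -804429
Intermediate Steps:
z(b) = b³
c = -1/804429 (c = 1/((-93)³ - 72) = 1/(-804357 - 72) = 1/(-804429) = -1/804429 ≈ -1.2431e-6)
1/c = 1/(-1/804429) = -804429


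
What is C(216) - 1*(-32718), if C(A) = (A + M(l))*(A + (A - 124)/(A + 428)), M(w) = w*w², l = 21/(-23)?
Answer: 6748820385/85169 ≈ 79240.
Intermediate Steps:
l = -21/23 (l = 21*(-1/23) = -21/23 ≈ -0.91304)
M(w) = w³
C(A) = (-9261/12167 + A)*(A + (-124 + A)/(428 + A)) (C(A) = (A + (-21/23)³)*(A + (A - 124)/(A + 428)) = (A - 9261/12167)*(A + (-124 + A)/(428 + A)) = (-9261/12167 + A)*(A + (-124 + A)/(428 + A)))
C(216) - 1*(-32718) = (1148364 - 5481677*216 + 12167*216³ + 5210382*216²)/(12167*(428 + 216)) - 1*(-32718) = (1/12167)*(1148364 - 1184042232 + 12167*10077696 + 5210382*46656)/644 + 32718 = (1/12167)*(1/644)*(1148364 - 1184042232 + 122615327232 + 243095582592) + 32718 = (1/12167)*(1/644)*364528015956 + 32718 = 3962261043/85169 + 32718 = 6748820385/85169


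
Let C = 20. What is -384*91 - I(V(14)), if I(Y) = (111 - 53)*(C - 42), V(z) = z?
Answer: -33668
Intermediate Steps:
I(Y) = -1276 (I(Y) = (111 - 53)*(20 - 42) = 58*(-22) = -1276)
-384*91 - I(V(14)) = -384*91 - 1*(-1276) = -34944 + 1276 = -33668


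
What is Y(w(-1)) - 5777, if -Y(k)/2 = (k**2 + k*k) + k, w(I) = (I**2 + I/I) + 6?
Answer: -6049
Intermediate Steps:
w(I) = 7 + I**2 (w(I) = (I**2 + 1) + 6 = (1 + I**2) + 6 = 7 + I**2)
Y(k) = -4*k**2 - 2*k (Y(k) = -2*((k**2 + k*k) + k) = -2*((k**2 + k**2) + k) = -2*(2*k**2 + k) = -2*(k + 2*k**2) = -4*k**2 - 2*k)
Y(w(-1)) - 5777 = -2*(7 + (-1)**2)*(1 + 2*(7 + (-1)**2)) - 5777 = -2*(7 + 1)*(1 + 2*(7 + 1)) - 5777 = -2*8*(1 + 2*8) - 5777 = -2*8*(1 + 16) - 5777 = -2*8*17 - 5777 = -272 - 5777 = -6049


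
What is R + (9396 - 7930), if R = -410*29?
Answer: -10424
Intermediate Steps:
R = -11890
R + (9396 - 7930) = -11890 + (9396 - 7930) = -11890 + 1466 = -10424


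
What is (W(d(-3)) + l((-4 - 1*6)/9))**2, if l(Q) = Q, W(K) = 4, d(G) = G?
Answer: 676/81 ≈ 8.3457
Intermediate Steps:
(W(d(-3)) + l((-4 - 1*6)/9))**2 = (4 + (-4 - 1*6)/9)**2 = (4 + (-4 - 6)*(1/9))**2 = (4 - 10*1/9)**2 = (4 - 10/9)**2 = (26/9)**2 = 676/81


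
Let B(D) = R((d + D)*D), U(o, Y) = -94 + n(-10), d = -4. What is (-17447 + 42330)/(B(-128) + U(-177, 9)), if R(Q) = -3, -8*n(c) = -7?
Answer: -199064/769 ≈ -258.86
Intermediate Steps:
n(c) = 7/8 (n(c) = -1/8*(-7) = 7/8)
U(o, Y) = -745/8 (U(o, Y) = -94 + 7/8 = -745/8)
B(D) = -3
(-17447 + 42330)/(B(-128) + U(-177, 9)) = (-17447 + 42330)/(-3 - 745/8) = 24883/(-769/8) = 24883*(-8/769) = -199064/769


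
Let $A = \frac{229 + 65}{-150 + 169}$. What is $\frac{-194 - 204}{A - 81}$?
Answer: $\frac{7562}{1245} \approx 6.0739$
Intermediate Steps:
$A = \frac{294}{19} \approx 15.474$
$\frac{-194 - 204}{A - 81} = \frac{-194 - 204}{\frac{294}{19} - 81} = - \frac{398}{- \frac{1245}{19}} = \left(-398\right) \left(- \frac{19}{1245}\right) = \frac{7562}{1245}$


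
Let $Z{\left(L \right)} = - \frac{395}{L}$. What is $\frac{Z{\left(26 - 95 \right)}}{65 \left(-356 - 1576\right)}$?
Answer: $- \frac{79}{1733004} \approx -4.5586 \cdot 10^{-5}$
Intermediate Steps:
$\frac{Z{\left(26 - 95 \right)}}{65 \left(-356 - 1576\right)} = \frac{\left(-395\right) \frac{1}{26 - 95}}{65 \left(-356 - 1576\right)} = \frac{\left(-395\right) \frac{1}{26 - 95}}{65 \left(-1932\right)} = \frac{\left(-395\right) \frac{1}{-69}}{-125580} = \left(-395\right) \left(- \frac{1}{69}\right) \left(- \frac{1}{125580}\right) = \frac{395}{69} \left(- \frac{1}{125580}\right) = - \frac{79}{1733004}$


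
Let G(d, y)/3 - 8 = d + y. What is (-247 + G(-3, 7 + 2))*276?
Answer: -56580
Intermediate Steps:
G(d, y) = 24 + 3*d + 3*y (G(d, y) = 24 + 3*(d + y) = 24 + (3*d + 3*y) = 24 + 3*d + 3*y)
(-247 + G(-3, 7 + 2))*276 = (-247 + (24 + 3*(-3) + 3*(7 + 2)))*276 = (-247 + (24 - 9 + 3*9))*276 = (-247 + (24 - 9 + 27))*276 = (-247 + 42)*276 = -205*276 = -56580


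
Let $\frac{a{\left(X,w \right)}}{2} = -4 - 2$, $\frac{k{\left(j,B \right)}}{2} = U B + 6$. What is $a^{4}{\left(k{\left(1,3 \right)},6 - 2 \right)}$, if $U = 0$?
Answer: $20736$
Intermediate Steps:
$k{\left(j,B \right)} = 12$ ($k{\left(j,B \right)} = 2 \left(0 B + 6\right) = 2 \left(0 + 6\right) = 2 \cdot 6 = 12$)
$a{\left(X,w \right)} = -12$ ($a{\left(X,w \right)} = 2 \left(-4 - 2\right) = 2 \left(-6\right) = -12$)
$a^{4}{\left(k{\left(1,3 \right)},6 - 2 \right)} = \left(-12\right)^{4} = 20736$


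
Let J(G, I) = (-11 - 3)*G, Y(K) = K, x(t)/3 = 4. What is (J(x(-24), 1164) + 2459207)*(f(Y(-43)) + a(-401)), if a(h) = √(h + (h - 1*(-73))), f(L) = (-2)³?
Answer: -19672312 + 66394053*I ≈ -1.9672e+7 + 6.6394e+7*I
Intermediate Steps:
x(t) = 12 (x(t) = 3*4 = 12)
f(L) = -8
a(h) = √(73 + 2*h) (a(h) = √(h + (h + 73)) = √(h + (73 + h)) = √(73 + 2*h))
J(G, I) = -14*G
(J(x(-24), 1164) + 2459207)*(f(Y(-43)) + a(-401)) = (-14*12 + 2459207)*(-8 + √(73 + 2*(-401))) = (-168 + 2459207)*(-8 + √(73 - 802)) = 2459039*(-8 + √(-729)) = 2459039*(-8 + 27*I) = -19672312 + 66394053*I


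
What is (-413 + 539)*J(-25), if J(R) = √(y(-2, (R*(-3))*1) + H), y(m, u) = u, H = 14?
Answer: 126*√89 ≈ 1188.7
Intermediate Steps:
J(R) = √(14 - 3*R) (J(R) = √((R*(-3))*1 + 14) = √(-3*R*1 + 14) = √(-3*R + 14) = √(14 - 3*R))
(-413 + 539)*J(-25) = (-413 + 539)*√(14 - 3*(-25)) = 126*√(14 + 75) = 126*√89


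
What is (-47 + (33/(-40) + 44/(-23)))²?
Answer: 2093886081/846400 ≈ 2473.9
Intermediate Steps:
(-47 + (33/(-40) + 44/(-23)))² = (-47 + (33*(-1/40) + 44*(-1/23)))² = (-47 + (-33/40 - 44/23))² = (-47 - 2519/920)² = (-45759/920)² = 2093886081/846400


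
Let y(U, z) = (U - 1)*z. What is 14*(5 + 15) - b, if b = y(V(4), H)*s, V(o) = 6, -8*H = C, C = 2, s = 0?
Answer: 280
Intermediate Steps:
H = -1/4 (H = -1/8*2 = -1/4 ≈ -0.25000)
y(U, z) = z*(-1 + U) (y(U, z) = (-1 + U)*z = z*(-1 + U))
b = 0 (b = -(-1 + 6)/4*0 = -1/4*5*0 = -5/4*0 = 0)
14*(5 + 15) - b = 14*(5 + 15) - 1*0 = 14*20 + 0 = 280 + 0 = 280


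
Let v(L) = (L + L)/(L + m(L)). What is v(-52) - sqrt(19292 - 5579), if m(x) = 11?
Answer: 104/41 - sqrt(13713) ≈ -114.57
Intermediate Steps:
v(L) = 2*L/(11 + L) (v(L) = (L + L)/(L + 11) = (2*L)/(11 + L) = 2*L/(11 + L))
v(-52) - sqrt(19292 - 5579) = 2*(-52)/(11 - 52) - sqrt(19292 - 5579) = 2*(-52)/(-41) - sqrt(13713) = 2*(-52)*(-1/41) - sqrt(13713) = 104/41 - sqrt(13713)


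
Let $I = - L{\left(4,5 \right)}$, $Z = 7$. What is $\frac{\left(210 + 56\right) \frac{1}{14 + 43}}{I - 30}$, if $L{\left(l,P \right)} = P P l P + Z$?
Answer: $- \frac{14}{1611} \approx -0.0086903$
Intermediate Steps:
$L{\left(l,P \right)} = 7 + l P^{3}$ ($L{\left(l,P \right)} = P P l P + 7 = P^{2} l P + 7 = l P^{2} P + 7 = l P^{3} + 7 = 7 + l P^{3}$)
$I = -507$ ($I = - (7 + 4 \cdot 5^{3}) = - (7 + 4 \cdot 125) = - (7 + 500) = \left(-1\right) 507 = -507$)
$\frac{\left(210 + 56\right) \frac{1}{14 + 43}}{I - 30} = \frac{\left(210 + 56\right) \frac{1}{14 + 43}}{-507 - 30} = \frac{266 \cdot \frac{1}{57}}{-537} = 266 \cdot \frac{1}{57} \left(- \frac{1}{537}\right) = \frac{14}{3} \left(- \frac{1}{537}\right) = - \frac{14}{1611}$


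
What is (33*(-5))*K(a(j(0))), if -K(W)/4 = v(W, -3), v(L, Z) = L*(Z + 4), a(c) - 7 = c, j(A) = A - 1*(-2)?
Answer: 5940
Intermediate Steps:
j(A) = 2 + A (j(A) = A + 2 = 2 + A)
a(c) = 7 + c
v(L, Z) = L*(4 + Z)
K(W) = -4*W (K(W) = -4*W*(4 - 3) = -4*W)
(33*(-5))*K(a(j(0))) = (33*(-5))*(-4*(7 + (2 + 0))) = -(-660)*(7 + 2) = -(-660)*9 = -165*(-36) = 5940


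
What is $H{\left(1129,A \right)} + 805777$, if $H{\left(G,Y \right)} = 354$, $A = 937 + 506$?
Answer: $806131$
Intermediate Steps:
$A = 1443$
$H{\left(1129,A \right)} + 805777 = 354 + 805777 = 806131$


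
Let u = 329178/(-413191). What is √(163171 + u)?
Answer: √27857527074240253/413191 ≈ 403.94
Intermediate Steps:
u = -329178/413191 (u = 329178*(-1/413191) = -329178/413191 ≈ -0.79667)
√(163171 + u) = √(163171 - 329178/413191) = √(67420459483/413191) = √27857527074240253/413191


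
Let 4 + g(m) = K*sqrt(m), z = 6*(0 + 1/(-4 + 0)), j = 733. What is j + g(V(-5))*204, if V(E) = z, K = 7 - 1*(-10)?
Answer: -83 + 1734*I*sqrt(6) ≈ -83.0 + 4247.4*I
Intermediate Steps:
K = 17 (K = 7 + 10 = 17)
z = -3/2 (z = 6*(0 + 1/(-4)) = 6*(0 - 1/4) = 6*(-1/4) = -3/2 ≈ -1.5000)
V(E) = -3/2
g(m) = -4 + 17*sqrt(m)
j + g(V(-5))*204 = 733 + (-4 + 17*sqrt(-3/2))*204 = 733 + (-4 + 17*(I*sqrt(6)/2))*204 = 733 + (-4 + 17*I*sqrt(6)/2)*204 = 733 + (-816 + 1734*I*sqrt(6)) = -83 + 1734*I*sqrt(6)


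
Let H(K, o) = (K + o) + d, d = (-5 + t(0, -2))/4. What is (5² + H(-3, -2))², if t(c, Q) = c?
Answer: 5625/16 ≈ 351.56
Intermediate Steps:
d = -5/4 (d = (-5 + 0)/4 = (¼)*(-5) = -5/4 ≈ -1.2500)
H(K, o) = -5/4 + K + o (H(K, o) = (K + o) - 5/4 = -5/4 + K + o)
(5² + H(-3, -2))² = (5² + (-5/4 - 3 - 2))² = (25 - 25/4)² = (75/4)² = 5625/16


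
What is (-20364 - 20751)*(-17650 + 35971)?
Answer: -753267915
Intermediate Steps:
(-20364 - 20751)*(-17650 + 35971) = -41115*18321 = -753267915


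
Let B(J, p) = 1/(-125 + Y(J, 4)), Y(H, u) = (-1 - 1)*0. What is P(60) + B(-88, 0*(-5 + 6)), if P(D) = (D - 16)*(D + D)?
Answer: 659999/125 ≈ 5280.0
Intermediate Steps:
Y(H, u) = 0 (Y(H, u) = -2*0 = 0)
P(D) = 2*D*(-16 + D) (P(D) = (-16 + D)*(2*D) = 2*D*(-16 + D))
B(J, p) = -1/125 (B(J, p) = 1/(-125 + 0) = 1/(-125) = -1/125)
P(60) + B(-88, 0*(-5 + 6)) = 2*60*(-16 + 60) - 1/125 = 2*60*44 - 1/125 = 5280 - 1/125 = 659999/125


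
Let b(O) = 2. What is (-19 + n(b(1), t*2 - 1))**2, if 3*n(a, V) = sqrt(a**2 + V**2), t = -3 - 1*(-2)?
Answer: (57 - sqrt(13))**2/9 ≈ 316.77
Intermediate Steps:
t = -1 (t = -3 + 2 = -1)
n(a, V) = sqrt(V**2 + a**2)/3 (n(a, V) = sqrt(a**2 + V**2)/3 = sqrt(V**2 + a**2)/3)
(-19 + n(b(1), t*2 - 1))**2 = (-19 + sqrt((-1*2 - 1)**2 + 2**2)/3)**2 = (-19 + sqrt((-2 - 1)**2 + 4)/3)**2 = (-19 + sqrt((-3)**2 + 4)/3)**2 = (-19 + sqrt(9 + 4)/3)**2 = (-19 + sqrt(13)/3)**2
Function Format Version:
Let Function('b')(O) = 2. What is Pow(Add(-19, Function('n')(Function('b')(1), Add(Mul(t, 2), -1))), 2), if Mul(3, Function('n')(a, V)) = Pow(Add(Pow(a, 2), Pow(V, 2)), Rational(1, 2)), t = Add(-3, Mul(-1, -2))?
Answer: Mul(Rational(1, 9), Pow(Add(57, Mul(-1, Pow(13, Rational(1, 2)))), 2)) ≈ 316.77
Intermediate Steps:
t = -1 (t = Add(-3, 2) = -1)
Function('n')(a, V) = Mul(Rational(1, 3), Pow(Add(Pow(V, 2), Pow(a, 2)), Rational(1, 2))) (Function('n')(a, V) = Mul(Rational(1, 3), Pow(Add(Pow(a, 2), Pow(V, 2)), Rational(1, 2))) = Mul(Rational(1, 3), Pow(Add(Pow(V, 2), Pow(a, 2)), Rational(1, 2))))
Pow(Add(-19, Function('n')(Function('b')(1), Add(Mul(t, 2), -1))), 2) = Pow(Add(-19, Mul(Rational(1, 3), Pow(Add(Pow(Add(Mul(-1, 2), -1), 2), Pow(2, 2)), Rational(1, 2)))), 2) = Pow(Add(-19, Mul(Rational(1, 3), Pow(Add(Pow(Add(-2, -1), 2), 4), Rational(1, 2)))), 2) = Pow(Add(-19, Mul(Rational(1, 3), Pow(Add(Pow(-3, 2), 4), Rational(1, 2)))), 2) = Pow(Add(-19, Mul(Rational(1, 3), Pow(Add(9, 4), Rational(1, 2)))), 2) = Pow(Add(-19, Mul(Rational(1, 3), Pow(13, Rational(1, 2)))), 2)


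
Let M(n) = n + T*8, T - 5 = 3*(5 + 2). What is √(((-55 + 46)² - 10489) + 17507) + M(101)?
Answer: 309 + √7099 ≈ 393.26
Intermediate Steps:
T = 26 (T = 5 + 3*(5 + 2) = 5 + 3*7 = 5 + 21 = 26)
M(n) = 208 + n (M(n) = n + 26*8 = n + 208 = 208 + n)
√(((-55 + 46)² - 10489) + 17507) + M(101) = √(((-55 + 46)² - 10489) + 17507) + (208 + 101) = √(((-9)² - 10489) + 17507) + 309 = √((81 - 10489) + 17507) + 309 = √(-10408 + 17507) + 309 = √7099 + 309 = 309 + √7099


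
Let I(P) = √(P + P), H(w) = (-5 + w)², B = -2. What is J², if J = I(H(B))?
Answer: 98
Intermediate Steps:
I(P) = √2*√P (I(P) = √(2*P) = √2*√P)
J = 7*√2 (J = √2*√((-5 - 2)²) = √2*√((-7)²) = √2*√49 = √2*7 = 7*√2 ≈ 9.8995)
J² = (7*√2)² = 98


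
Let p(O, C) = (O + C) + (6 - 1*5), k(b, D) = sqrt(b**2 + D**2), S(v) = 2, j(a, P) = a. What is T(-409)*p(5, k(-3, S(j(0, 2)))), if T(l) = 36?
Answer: 216 + 36*sqrt(13) ≈ 345.80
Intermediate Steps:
k(b, D) = sqrt(D**2 + b**2)
p(O, C) = 1 + C + O (p(O, C) = (C + O) + (6 - 5) = (C + O) + 1 = 1 + C + O)
T(-409)*p(5, k(-3, S(j(0, 2)))) = 36*(1 + sqrt(2**2 + (-3)**2) + 5) = 36*(1 + sqrt(4 + 9) + 5) = 36*(1 + sqrt(13) + 5) = 36*(6 + sqrt(13)) = 216 + 36*sqrt(13)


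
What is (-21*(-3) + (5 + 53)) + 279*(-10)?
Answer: -2669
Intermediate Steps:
(-21*(-3) + (5 + 53)) + 279*(-10) = (63 + 58) - 2790 = 121 - 2790 = -2669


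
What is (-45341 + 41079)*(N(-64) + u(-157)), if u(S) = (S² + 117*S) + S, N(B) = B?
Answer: -25823458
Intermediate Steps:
u(S) = S² + 118*S
(-45341 + 41079)*(N(-64) + u(-157)) = (-45341 + 41079)*(-64 - 157*(118 - 157)) = -4262*(-64 - 157*(-39)) = -4262*(-64 + 6123) = -4262*6059 = -25823458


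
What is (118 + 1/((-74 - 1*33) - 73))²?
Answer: 451095121/32400 ≈ 13923.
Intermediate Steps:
(118 + 1/((-74 - 1*33) - 73))² = (118 + 1/((-74 - 33) - 73))² = (118 + 1/(-107 - 73))² = (118 + 1/(-180))² = (118 - 1/180)² = (21239/180)² = 451095121/32400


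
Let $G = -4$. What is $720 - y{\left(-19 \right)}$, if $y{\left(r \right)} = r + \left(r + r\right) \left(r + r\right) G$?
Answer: $6515$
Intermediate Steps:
$y{\left(r \right)} = r - 16 r^{2}$ ($y{\left(r \right)} = r + \left(r + r\right) \left(r + r\right) \left(-4\right) = r + 2 r 2 r \left(-4\right) = r + 4 r^{2} \left(-4\right) = r - 16 r^{2}$)
$720 - y{\left(-19 \right)} = 720 - - 19 \left(1 - -304\right) = 720 - - 19 \left(1 + 304\right) = 720 - \left(-19\right) 305 = 720 - -5795 = 720 + 5795 = 6515$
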